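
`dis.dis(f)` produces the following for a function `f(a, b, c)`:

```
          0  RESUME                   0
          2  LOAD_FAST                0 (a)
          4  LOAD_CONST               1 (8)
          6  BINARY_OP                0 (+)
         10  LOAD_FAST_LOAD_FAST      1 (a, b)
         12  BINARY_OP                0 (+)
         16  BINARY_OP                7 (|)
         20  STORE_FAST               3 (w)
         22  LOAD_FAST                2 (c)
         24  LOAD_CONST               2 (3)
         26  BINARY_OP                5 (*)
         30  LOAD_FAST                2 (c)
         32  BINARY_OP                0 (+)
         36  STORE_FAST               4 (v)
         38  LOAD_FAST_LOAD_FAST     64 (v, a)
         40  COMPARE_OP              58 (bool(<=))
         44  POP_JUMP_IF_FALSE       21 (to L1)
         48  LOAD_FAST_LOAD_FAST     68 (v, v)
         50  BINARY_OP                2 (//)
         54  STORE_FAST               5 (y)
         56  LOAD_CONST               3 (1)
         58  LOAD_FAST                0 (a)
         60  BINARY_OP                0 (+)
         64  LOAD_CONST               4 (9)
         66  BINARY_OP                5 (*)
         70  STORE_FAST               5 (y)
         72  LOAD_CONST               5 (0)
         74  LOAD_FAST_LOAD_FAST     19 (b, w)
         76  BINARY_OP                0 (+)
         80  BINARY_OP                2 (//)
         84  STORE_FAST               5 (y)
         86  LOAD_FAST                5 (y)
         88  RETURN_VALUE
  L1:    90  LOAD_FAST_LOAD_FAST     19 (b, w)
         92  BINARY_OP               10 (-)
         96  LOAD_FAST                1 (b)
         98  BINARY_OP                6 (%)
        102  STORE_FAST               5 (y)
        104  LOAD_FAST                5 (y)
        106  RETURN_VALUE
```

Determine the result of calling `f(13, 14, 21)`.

LOAD_FAST a → push 13. Stack: [13]
LOAD_CONST → push 8. Stack: [13, 8]
BINARY_OP + → 13 + 8 = 21. Stack: [21]
LOAD_FAST_LOAD_FAST a,b → push 13,14. Stack: [21, 13, 14]
BINARY_OP + → 13 + 14 = 27. Stack: [21, 27]
BINARY_OP | → 21 | 27 = 31. Stack: [31]
STORE_FAST w → w=31. Stack: []
LOAD_FAST c → push 21. Stack: [21]
LOAD_CONST → push 3. Stack: [21, 3]
BINARY_OP * → 21 * 3 = 63. Stack: [63]
LOAD_FAST c → push 21. Stack: [63, 21]
BINARY_OP + → 63 + 21 = 84. Stack: [84]
STORE_FAST v → v=84. Stack: []
LOAD_FAST_LOAD_FAST v,a → push 84,13. Stack: [84, 13]
COMPARE_OP bool(<=) → 84 vs 13 = False. Stack: [False]
POP_JUMP_IF_FALSE → pop False; jump. Stack: []
LOAD_FAST_LOAD_FAST b,w → push 14,31. Stack: [14, 31]
BINARY_OP - → 14 - 31 = -17. Stack: [-17]
LOAD_FAST b → push 14. Stack: [-17, 14]
BINARY_OP % → -17 % 14 = 11. Stack: [11]
STORE_FAST y → y=11. Stack: []
LOAD_FAST y → push 11. Stack: [11]
RETURN_VALUE → return 11.

11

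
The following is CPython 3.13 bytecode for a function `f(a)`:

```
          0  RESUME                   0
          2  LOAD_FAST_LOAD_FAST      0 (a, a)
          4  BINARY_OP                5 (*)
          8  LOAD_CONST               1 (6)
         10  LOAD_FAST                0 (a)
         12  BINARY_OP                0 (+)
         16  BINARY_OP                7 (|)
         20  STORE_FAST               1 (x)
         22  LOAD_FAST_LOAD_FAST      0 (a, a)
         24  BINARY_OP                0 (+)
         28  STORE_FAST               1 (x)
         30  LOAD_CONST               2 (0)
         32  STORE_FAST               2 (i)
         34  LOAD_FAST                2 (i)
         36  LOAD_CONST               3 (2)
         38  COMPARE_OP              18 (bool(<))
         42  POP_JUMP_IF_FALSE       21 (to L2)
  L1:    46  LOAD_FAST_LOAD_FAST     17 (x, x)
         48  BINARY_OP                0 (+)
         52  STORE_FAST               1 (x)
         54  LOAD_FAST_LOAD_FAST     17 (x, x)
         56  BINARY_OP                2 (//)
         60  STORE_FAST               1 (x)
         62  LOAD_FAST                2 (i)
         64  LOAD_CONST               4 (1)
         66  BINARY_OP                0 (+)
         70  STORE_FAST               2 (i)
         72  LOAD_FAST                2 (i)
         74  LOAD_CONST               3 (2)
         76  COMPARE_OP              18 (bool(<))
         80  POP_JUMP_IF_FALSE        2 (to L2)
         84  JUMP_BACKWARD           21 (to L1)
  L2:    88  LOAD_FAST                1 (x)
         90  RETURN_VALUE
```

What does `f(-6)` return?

1

LOAD_FAST_LOAD_FAST a,a → push -6,-6. Stack: [-6, -6]
BINARY_OP * → -6 * -6 = 36. Stack: [36]
LOAD_CONST → push 6. Stack: [36, 6]
LOAD_FAST a → push -6. Stack: [36, 6, -6]
BINARY_OP + → 6 + -6 = 0. Stack: [36, 0]
BINARY_OP | → 36 | 0 = 36. Stack: [36]
STORE_FAST x → x=36. Stack: []
LOAD_FAST_LOAD_FAST a,a → push -6,-6. Stack: [-6, -6]
BINARY_OP + → -6 + -6 = -12. Stack: [-12]
STORE_FAST x → x=-12. Stack: []
LOAD_CONST → push 0. Stack: [0]
STORE_FAST i → i=0. Stack: []
LOAD_FAST i → push 0. Stack: [0]
LOAD_CONST → push 2. Stack: [0, 2]
COMPARE_OP bool(<) → 0 vs 2 = True. Stack: [True]
POP_JUMP_IF_FALSE → pop True; no jump. Stack: []
LOAD_FAST_LOAD_FAST x,x → push -12,-12. Stack: [-12, -12]
BINARY_OP + → -12 + -12 = -24. Stack: [-24]
STORE_FAST x → x=-24. Stack: []
LOAD_FAST_LOAD_FAST x,x → push -24,-24. Stack: [-24, -24]
BINARY_OP // → -24 // -24 = 1. Stack: [1]
STORE_FAST x → x=1. Stack: []
LOAD_FAST i → push 0. Stack: [0]
LOAD_CONST → push 1. Stack: [0, 1]
BINARY_OP + → 0 + 1 = 1. Stack: [1]
STORE_FAST i → i=1. Stack: []
LOAD_FAST i → push 1. Stack: [1]
LOAD_CONST → push 2. Stack: [1, 2]
COMPARE_OP bool(<) → 1 vs 2 = True. Stack: [True]
POP_JUMP_IF_FALSE → pop True; no jump. Stack: []
LOAD_FAST_LOAD_FAST x,x → push 1,1. Stack: [1, 1]
BINARY_OP + → 1 + 1 = 2. Stack: [2]
STORE_FAST x → x=2. Stack: []
LOAD_FAST_LOAD_FAST x,x → push 2,2. Stack: [2, 2]
BINARY_OP // → 2 // 2 = 1. Stack: [1]
STORE_FAST x → x=1. Stack: []
LOAD_FAST i → push 1. Stack: [1]
LOAD_CONST → push 1. Stack: [1, 1]
BINARY_OP + → 1 + 1 = 2. Stack: [2]
STORE_FAST i → i=2. Stack: []
LOAD_FAST i → push 2. Stack: [2]
LOAD_CONST → push 2. Stack: [2, 2]
COMPARE_OP bool(<) → 2 vs 2 = False. Stack: [False]
POP_JUMP_IF_FALSE → pop False; jump. Stack: []
LOAD_FAST x → push 1. Stack: [1]
RETURN_VALUE → return 1.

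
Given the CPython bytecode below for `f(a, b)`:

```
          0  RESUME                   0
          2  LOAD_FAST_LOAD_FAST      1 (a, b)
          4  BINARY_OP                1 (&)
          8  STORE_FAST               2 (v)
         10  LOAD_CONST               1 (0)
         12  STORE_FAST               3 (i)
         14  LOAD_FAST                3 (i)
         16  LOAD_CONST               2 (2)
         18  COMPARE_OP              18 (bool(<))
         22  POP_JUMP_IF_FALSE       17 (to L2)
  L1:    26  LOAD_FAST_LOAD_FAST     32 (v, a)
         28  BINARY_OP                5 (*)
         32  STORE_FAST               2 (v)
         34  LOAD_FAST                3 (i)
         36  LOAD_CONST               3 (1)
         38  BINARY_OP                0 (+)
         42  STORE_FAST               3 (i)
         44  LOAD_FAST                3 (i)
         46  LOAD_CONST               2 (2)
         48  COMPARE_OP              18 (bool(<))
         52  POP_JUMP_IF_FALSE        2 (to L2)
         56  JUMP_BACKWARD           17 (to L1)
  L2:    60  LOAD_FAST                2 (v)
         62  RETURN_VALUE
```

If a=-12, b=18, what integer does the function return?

2304

LOAD_FAST_LOAD_FAST a,b → push -12,18. Stack: [-12, 18]
BINARY_OP & → -12 & 18 = 16. Stack: [16]
STORE_FAST v → v=16. Stack: []
LOAD_CONST → push 0. Stack: [0]
STORE_FAST i → i=0. Stack: []
LOAD_FAST i → push 0. Stack: [0]
LOAD_CONST → push 2. Stack: [0, 2]
COMPARE_OP bool(<) → 0 vs 2 = True. Stack: [True]
POP_JUMP_IF_FALSE → pop True; no jump. Stack: []
LOAD_FAST_LOAD_FAST v,a → push 16,-12. Stack: [16, -12]
BINARY_OP * → 16 * -12 = -192. Stack: [-192]
STORE_FAST v → v=-192. Stack: []
LOAD_FAST i → push 0. Stack: [0]
LOAD_CONST → push 1. Stack: [0, 1]
BINARY_OP + → 0 + 1 = 1. Stack: [1]
STORE_FAST i → i=1. Stack: []
LOAD_FAST i → push 1. Stack: [1]
LOAD_CONST → push 2. Stack: [1, 2]
COMPARE_OP bool(<) → 1 vs 2 = True. Stack: [True]
POP_JUMP_IF_FALSE → pop True; no jump. Stack: []
LOAD_FAST_LOAD_FAST v,a → push -192,-12. Stack: [-192, -12]
BINARY_OP * → -192 * -12 = 2304. Stack: [2304]
STORE_FAST v → v=2304. Stack: []
LOAD_FAST i → push 1. Stack: [1]
LOAD_CONST → push 1. Stack: [1, 1]
BINARY_OP + → 1 + 1 = 2. Stack: [2]
STORE_FAST i → i=2. Stack: []
LOAD_FAST i → push 2. Stack: [2]
LOAD_CONST → push 2. Stack: [2, 2]
COMPARE_OP bool(<) → 2 vs 2 = False. Stack: [False]
POP_JUMP_IF_FALSE → pop False; jump. Stack: []
LOAD_FAST v → push 2304. Stack: [2304]
RETURN_VALUE → return 2304.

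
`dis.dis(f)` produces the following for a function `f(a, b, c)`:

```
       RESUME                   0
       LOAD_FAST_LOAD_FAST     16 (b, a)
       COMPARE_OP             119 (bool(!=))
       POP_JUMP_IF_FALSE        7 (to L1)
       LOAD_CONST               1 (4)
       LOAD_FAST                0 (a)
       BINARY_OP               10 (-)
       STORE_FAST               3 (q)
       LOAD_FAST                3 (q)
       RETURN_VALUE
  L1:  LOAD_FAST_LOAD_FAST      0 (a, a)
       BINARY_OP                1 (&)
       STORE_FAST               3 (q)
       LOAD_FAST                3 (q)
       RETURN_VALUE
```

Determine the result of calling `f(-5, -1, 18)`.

9

LOAD_FAST_LOAD_FAST b,a → push -1,-5. Stack: [-1, -5]
COMPARE_OP bool(!=) → -1 vs -5 = True. Stack: [True]
POP_JUMP_IF_FALSE → pop True; no jump. Stack: []
LOAD_CONST → push 4. Stack: [4]
LOAD_FAST a → push -5. Stack: [4, -5]
BINARY_OP - → 4 - -5 = 9. Stack: [9]
STORE_FAST q → q=9. Stack: []
LOAD_FAST q → push 9. Stack: [9]
RETURN_VALUE → return 9.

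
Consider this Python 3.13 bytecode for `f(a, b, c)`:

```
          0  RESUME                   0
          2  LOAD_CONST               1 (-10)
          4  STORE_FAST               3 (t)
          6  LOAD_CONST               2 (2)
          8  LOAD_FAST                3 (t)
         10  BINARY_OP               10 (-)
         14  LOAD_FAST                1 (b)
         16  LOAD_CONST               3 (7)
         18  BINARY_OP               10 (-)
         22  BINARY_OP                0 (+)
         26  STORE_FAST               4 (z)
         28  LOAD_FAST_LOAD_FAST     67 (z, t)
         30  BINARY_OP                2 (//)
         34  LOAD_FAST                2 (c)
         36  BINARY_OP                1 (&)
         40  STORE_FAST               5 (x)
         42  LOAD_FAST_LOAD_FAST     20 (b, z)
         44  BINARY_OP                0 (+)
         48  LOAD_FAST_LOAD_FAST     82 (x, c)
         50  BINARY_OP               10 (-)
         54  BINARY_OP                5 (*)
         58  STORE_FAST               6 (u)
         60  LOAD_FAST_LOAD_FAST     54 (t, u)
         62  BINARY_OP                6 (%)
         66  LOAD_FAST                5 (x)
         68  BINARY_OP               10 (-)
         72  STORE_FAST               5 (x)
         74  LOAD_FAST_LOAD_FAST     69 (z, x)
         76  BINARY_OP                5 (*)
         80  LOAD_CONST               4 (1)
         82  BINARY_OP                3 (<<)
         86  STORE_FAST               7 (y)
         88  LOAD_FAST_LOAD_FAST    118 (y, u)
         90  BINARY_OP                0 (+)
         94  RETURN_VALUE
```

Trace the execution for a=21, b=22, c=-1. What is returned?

-476

LOAD_CONST → push -10. Stack: [-10]
STORE_FAST t → t=-10. Stack: []
LOAD_CONST → push 2. Stack: [2]
LOAD_FAST t → push -10. Stack: [2, -10]
BINARY_OP - → 2 - -10 = 12. Stack: [12]
LOAD_FAST b → push 22. Stack: [12, 22]
LOAD_CONST → push 7. Stack: [12, 22, 7]
BINARY_OP - → 22 - 7 = 15. Stack: [12, 15]
BINARY_OP + → 12 + 15 = 27. Stack: [27]
STORE_FAST z → z=27. Stack: []
LOAD_FAST_LOAD_FAST z,t → push 27,-10. Stack: [27, -10]
BINARY_OP // → 27 // -10 = -3. Stack: [-3]
LOAD_FAST c → push -1. Stack: [-3, -1]
BINARY_OP & → -3 & -1 = -3. Stack: [-3]
STORE_FAST x → x=-3. Stack: []
LOAD_FAST_LOAD_FAST b,z → push 22,27. Stack: [22, 27]
BINARY_OP + → 22 + 27 = 49. Stack: [49]
LOAD_FAST_LOAD_FAST x,c → push -3,-1. Stack: [49, -3, -1]
BINARY_OP - → -3 - -1 = -2. Stack: [49, -2]
BINARY_OP * → 49 * -2 = -98. Stack: [-98]
STORE_FAST u → u=-98. Stack: []
LOAD_FAST_LOAD_FAST t,u → push -10,-98. Stack: [-10, -98]
BINARY_OP % → -10 % -98 = -10. Stack: [-10]
LOAD_FAST x → push -3. Stack: [-10, -3]
BINARY_OP - → -10 - -3 = -7. Stack: [-7]
STORE_FAST x → x=-7. Stack: []
LOAD_FAST_LOAD_FAST z,x → push 27,-7. Stack: [27, -7]
BINARY_OP * → 27 * -7 = -189. Stack: [-189]
LOAD_CONST → push 1. Stack: [-189, 1]
BINARY_OP << → -189 << 1 = -378. Stack: [-378]
STORE_FAST y → y=-378. Stack: []
LOAD_FAST_LOAD_FAST y,u → push -378,-98. Stack: [-378, -98]
BINARY_OP + → -378 + -98 = -476. Stack: [-476]
RETURN_VALUE → return -476.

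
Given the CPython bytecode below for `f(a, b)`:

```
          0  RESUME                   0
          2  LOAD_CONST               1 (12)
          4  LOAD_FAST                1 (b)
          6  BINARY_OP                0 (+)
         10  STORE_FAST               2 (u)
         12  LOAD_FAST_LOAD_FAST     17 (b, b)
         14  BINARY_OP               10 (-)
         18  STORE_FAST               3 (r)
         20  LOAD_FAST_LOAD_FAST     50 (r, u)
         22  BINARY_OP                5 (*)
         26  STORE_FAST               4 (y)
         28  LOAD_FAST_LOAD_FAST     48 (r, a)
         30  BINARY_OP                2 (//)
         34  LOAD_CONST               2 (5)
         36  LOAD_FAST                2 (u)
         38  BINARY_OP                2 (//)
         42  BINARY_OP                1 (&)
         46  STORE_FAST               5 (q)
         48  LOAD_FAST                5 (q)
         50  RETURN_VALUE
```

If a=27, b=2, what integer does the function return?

LOAD_CONST → push 12. Stack: [12]
LOAD_FAST b → push 2. Stack: [12, 2]
BINARY_OP + → 12 + 2 = 14. Stack: [14]
STORE_FAST u → u=14. Stack: []
LOAD_FAST_LOAD_FAST b,b → push 2,2. Stack: [2, 2]
BINARY_OP - → 2 - 2 = 0. Stack: [0]
STORE_FAST r → r=0. Stack: []
LOAD_FAST_LOAD_FAST r,u → push 0,14. Stack: [0, 14]
BINARY_OP * → 0 * 14 = 0. Stack: [0]
STORE_FAST y → y=0. Stack: []
LOAD_FAST_LOAD_FAST r,a → push 0,27. Stack: [0, 27]
BINARY_OP // → 0 // 27 = 0. Stack: [0]
LOAD_CONST → push 5. Stack: [0, 5]
LOAD_FAST u → push 14. Stack: [0, 5, 14]
BINARY_OP // → 5 // 14 = 0. Stack: [0, 0]
BINARY_OP & → 0 & 0 = 0. Stack: [0]
STORE_FAST q → q=0. Stack: []
LOAD_FAST q → push 0. Stack: [0]
RETURN_VALUE → return 0.

0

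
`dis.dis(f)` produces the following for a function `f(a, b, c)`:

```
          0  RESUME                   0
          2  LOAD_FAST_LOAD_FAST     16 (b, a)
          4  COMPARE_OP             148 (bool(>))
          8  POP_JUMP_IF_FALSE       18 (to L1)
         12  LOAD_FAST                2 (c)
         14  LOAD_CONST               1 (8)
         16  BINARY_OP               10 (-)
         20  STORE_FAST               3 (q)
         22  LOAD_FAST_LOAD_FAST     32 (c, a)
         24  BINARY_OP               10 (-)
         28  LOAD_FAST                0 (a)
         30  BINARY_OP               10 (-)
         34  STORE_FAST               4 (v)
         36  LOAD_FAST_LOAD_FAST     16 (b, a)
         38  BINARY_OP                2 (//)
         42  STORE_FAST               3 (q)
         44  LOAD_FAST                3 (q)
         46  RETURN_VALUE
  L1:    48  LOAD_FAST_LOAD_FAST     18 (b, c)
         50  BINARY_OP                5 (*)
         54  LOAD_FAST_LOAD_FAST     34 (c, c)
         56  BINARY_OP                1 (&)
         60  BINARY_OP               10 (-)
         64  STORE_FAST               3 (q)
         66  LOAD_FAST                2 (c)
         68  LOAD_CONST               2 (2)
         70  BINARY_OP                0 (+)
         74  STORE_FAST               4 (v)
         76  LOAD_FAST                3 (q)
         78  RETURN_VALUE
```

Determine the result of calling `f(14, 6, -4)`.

LOAD_FAST_LOAD_FAST b,a → push 6,14. Stack: [6, 14]
COMPARE_OP bool(>) → 6 vs 14 = False. Stack: [False]
POP_JUMP_IF_FALSE → pop False; jump. Stack: []
LOAD_FAST_LOAD_FAST b,c → push 6,-4. Stack: [6, -4]
BINARY_OP * → 6 * -4 = -24. Stack: [-24]
LOAD_FAST_LOAD_FAST c,c → push -4,-4. Stack: [-24, -4, -4]
BINARY_OP & → -4 & -4 = -4. Stack: [-24, -4]
BINARY_OP - → -24 - -4 = -20. Stack: [-20]
STORE_FAST q → q=-20. Stack: []
LOAD_FAST c → push -4. Stack: [-4]
LOAD_CONST → push 2. Stack: [-4, 2]
BINARY_OP + → -4 + 2 = -2. Stack: [-2]
STORE_FAST v → v=-2. Stack: []
LOAD_FAST q → push -20. Stack: [-20]
RETURN_VALUE → return -20.

-20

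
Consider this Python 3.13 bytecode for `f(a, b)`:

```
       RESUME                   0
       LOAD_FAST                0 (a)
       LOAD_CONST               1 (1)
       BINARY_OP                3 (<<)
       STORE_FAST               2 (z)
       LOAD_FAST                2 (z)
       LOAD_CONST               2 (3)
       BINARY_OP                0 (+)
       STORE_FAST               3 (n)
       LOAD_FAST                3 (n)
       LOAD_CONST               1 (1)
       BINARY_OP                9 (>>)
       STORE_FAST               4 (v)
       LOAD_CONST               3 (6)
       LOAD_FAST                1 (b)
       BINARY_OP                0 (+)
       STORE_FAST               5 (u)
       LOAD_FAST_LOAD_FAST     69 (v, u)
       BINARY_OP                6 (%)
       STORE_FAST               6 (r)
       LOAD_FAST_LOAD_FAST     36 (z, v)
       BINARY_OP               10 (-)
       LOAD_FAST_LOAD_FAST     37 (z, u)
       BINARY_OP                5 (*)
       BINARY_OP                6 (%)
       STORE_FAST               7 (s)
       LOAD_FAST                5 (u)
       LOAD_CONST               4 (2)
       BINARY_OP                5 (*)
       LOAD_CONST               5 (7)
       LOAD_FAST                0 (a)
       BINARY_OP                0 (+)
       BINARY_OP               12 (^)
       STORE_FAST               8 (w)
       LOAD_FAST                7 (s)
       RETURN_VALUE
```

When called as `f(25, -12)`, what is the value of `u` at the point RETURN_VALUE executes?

-6

LOAD_FAST a → push 25. Stack: [25]
LOAD_CONST → push 1. Stack: [25, 1]
BINARY_OP << → 25 << 1 = 50. Stack: [50]
STORE_FAST z → z=50. Stack: []
LOAD_FAST z → push 50. Stack: [50]
LOAD_CONST → push 3. Stack: [50, 3]
BINARY_OP + → 50 + 3 = 53. Stack: [53]
STORE_FAST n → n=53. Stack: []
LOAD_FAST n → push 53. Stack: [53]
LOAD_CONST → push 1. Stack: [53, 1]
BINARY_OP >> → 53 >> 1 = 26. Stack: [26]
STORE_FAST v → v=26. Stack: []
LOAD_CONST → push 6. Stack: [6]
LOAD_FAST b → push -12. Stack: [6, -12]
BINARY_OP + → 6 + -12 = -6. Stack: [-6]
STORE_FAST u → u=-6. Stack: []
LOAD_FAST_LOAD_FAST v,u → push 26,-6. Stack: [26, -6]
BINARY_OP % → 26 % -6 = -4. Stack: [-4]
STORE_FAST r → r=-4. Stack: []
LOAD_FAST_LOAD_FAST z,v → push 50,26. Stack: [50, 26]
BINARY_OP - → 50 - 26 = 24. Stack: [24]
LOAD_FAST_LOAD_FAST z,u → push 50,-6. Stack: [24, 50, -6]
BINARY_OP * → 50 * -6 = -300. Stack: [24, -300]
BINARY_OP % → 24 % -300 = -276. Stack: [-276]
STORE_FAST s → s=-276. Stack: []
LOAD_FAST u → push -6. Stack: [-6]
LOAD_CONST → push 2. Stack: [-6, 2]
BINARY_OP * → -6 * 2 = -12. Stack: [-12]
LOAD_CONST → push 7. Stack: [-12, 7]
LOAD_FAST a → push 25. Stack: [-12, 7, 25]
BINARY_OP + → 7 + 25 = 32. Stack: [-12, 32]
BINARY_OP ^ → -12 ^ 32 = -44. Stack: [-44]
STORE_FAST w → w=-44. Stack: []
LOAD_FAST s → push -276. Stack: [-276]
RETURN_VALUE → return -276.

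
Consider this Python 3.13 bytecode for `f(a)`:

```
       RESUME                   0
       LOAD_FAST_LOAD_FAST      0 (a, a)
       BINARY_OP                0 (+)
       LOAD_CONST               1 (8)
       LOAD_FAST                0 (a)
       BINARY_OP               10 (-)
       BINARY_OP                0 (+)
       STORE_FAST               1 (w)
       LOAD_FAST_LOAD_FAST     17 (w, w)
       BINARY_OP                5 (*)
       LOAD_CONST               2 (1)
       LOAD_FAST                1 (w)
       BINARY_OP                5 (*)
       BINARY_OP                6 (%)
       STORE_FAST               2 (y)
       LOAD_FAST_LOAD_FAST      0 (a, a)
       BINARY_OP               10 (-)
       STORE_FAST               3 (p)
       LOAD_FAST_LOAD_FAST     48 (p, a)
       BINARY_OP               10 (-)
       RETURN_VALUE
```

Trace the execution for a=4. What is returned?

-4

LOAD_FAST_LOAD_FAST a,a → push 4,4. Stack: [4, 4]
BINARY_OP + → 4 + 4 = 8. Stack: [8]
LOAD_CONST → push 8. Stack: [8, 8]
LOAD_FAST a → push 4. Stack: [8, 8, 4]
BINARY_OP - → 8 - 4 = 4. Stack: [8, 4]
BINARY_OP + → 8 + 4 = 12. Stack: [12]
STORE_FAST w → w=12. Stack: []
LOAD_FAST_LOAD_FAST w,w → push 12,12. Stack: [12, 12]
BINARY_OP * → 12 * 12 = 144. Stack: [144]
LOAD_CONST → push 1. Stack: [144, 1]
LOAD_FAST w → push 12. Stack: [144, 1, 12]
BINARY_OP * → 1 * 12 = 12. Stack: [144, 12]
BINARY_OP % → 144 % 12 = 0. Stack: [0]
STORE_FAST y → y=0. Stack: []
LOAD_FAST_LOAD_FAST a,a → push 4,4. Stack: [4, 4]
BINARY_OP - → 4 - 4 = 0. Stack: [0]
STORE_FAST p → p=0. Stack: []
LOAD_FAST_LOAD_FAST p,a → push 0,4. Stack: [0, 4]
BINARY_OP - → 0 - 4 = -4. Stack: [-4]
RETURN_VALUE → return -4.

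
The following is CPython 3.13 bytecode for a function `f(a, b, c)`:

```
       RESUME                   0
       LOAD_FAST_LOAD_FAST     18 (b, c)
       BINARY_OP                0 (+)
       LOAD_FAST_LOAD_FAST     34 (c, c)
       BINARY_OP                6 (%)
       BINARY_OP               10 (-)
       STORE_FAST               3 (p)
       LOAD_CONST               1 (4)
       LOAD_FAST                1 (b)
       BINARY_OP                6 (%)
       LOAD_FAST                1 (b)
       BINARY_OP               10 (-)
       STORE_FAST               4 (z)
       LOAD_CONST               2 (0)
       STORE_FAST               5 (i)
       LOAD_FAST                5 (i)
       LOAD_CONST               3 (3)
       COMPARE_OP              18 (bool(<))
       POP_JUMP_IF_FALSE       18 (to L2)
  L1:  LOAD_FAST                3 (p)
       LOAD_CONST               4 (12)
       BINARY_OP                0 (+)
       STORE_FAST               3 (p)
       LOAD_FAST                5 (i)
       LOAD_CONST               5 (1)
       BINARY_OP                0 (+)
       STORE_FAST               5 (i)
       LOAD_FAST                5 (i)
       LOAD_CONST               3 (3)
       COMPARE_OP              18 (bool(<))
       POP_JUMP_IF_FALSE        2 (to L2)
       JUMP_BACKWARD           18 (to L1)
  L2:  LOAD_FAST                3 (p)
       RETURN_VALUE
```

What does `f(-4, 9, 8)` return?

LOAD_FAST_LOAD_FAST b,c → push 9,8. Stack: [9, 8]
BINARY_OP + → 9 + 8 = 17. Stack: [17]
LOAD_FAST_LOAD_FAST c,c → push 8,8. Stack: [17, 8, 8]
BINARY_OP % → 8 % 8 = 0. Stack: [17, 0]
BINARY_OP - → 17 - 0 = 17. Stack: [17]
STORE_FAST p → p=17. Stack: []
LOAD_CONST → push 4. Stack: [4]
LOAD_FAST b → push 9. Stack: [4, 9]
BINARY_OP % → 4 % 9 = 4. Stack: [4]
LOAD_FAST b → push 9. Stack: [4, 9]
BINARY_OP - → 4 - 9 = -5. Stack: [-5]
STORE_FAST z → z=-5. Stack: []
LOAD_CONST → push 0. Stack: [0]
STORE_FAST i → i=0. Stack: []
LOAD_FAST i → push 0. Stack: [0]
LOAD_CONST → push 3. Stack: [0, 3]
COMPARE_OP bool(<) → 0 vs 3 = True. Stack: [True]
POP_JUMP_IF_FALSE → pop True; no jump. Stack: []
LOAD_FAST p → push 17. Stack: [17]
LOAD_CONST → push 12. Stack: [17, 12]
BINARY_OP + → 17 + 12 = 29. Stack: [29]
STORE_FAST p → p=29. Stack: []
LOAD_FAST i → push 0. Stack: [0]
LOAD_CONST → push 1. Stack: [0, 1]
BINARY_OP + → 0 + 1 = 1. Stack: [1]
STORE_FAST i → i=1. Stack: []
LOAD_FAST i → push 1. Stack: [1]
LOAD_CONST → push 3. Stack: [1, 3]
COMPARE_OP bool(<) → 1 vs 3 = True. Stack: [True]
POP_JUMP_IF_FALSE → pop True; no jump. Stack: []
LOAD_FAST p → push 29. Stack: [29]
LOAD_CONST → push 12. Stack: [29, 12]
BINARY_OP + → 29 + 12 = 41. Stack: [41]
STORE_FAST p → p=41. Stack: []
LOAD_FAST i → push 1. Stack: [1]
LOAD_CONST → push 1. Stack: [1, 1]
BINARY_OP + → 1 + 1 = 2. Stack: [2]
STORE_FAST i → i=2. Stack: []
LOAD_FAST i → push 2. Stack: [2]
LOAD_CONST → push 3. Stack: [2, 3]
COMPARE_OP bool(<) → 2 vs 3 = True. Stack: [True]
POP_JUMP_IF_FALSE → pop True; no jump. Stack: []
LOAD_FAST p → push 41. Stack: [41]
LOAD_CONST → push 12. Stack: [41, 12]
BINARY_OP + → 41 + 12 = 53. Stack: [53]
STORE_FAST p → p=53. Stack: []
LOAD_FAST i → push 2. Stack: [2]
LOAD_CONST → push 1. Stack: [2, 1]
BINARY_OP + → 2 + 1 = 3. Stack: [3]
STORE_FAST i → i=3. Stack: []
LOAD_FAST i → push 3. Stack: [3]
LOAD_CONST → push 3. Stack: [3, 3]
COMPARE_OP bool(<) → 3 vs 3 = False. Stack: [False]
POP_JUMP_IF_FALSE → pop False; jump. Stack: []
LOAD_FAST p → push 53. Stack: [53]
RETURN_VALUE → return 53.

53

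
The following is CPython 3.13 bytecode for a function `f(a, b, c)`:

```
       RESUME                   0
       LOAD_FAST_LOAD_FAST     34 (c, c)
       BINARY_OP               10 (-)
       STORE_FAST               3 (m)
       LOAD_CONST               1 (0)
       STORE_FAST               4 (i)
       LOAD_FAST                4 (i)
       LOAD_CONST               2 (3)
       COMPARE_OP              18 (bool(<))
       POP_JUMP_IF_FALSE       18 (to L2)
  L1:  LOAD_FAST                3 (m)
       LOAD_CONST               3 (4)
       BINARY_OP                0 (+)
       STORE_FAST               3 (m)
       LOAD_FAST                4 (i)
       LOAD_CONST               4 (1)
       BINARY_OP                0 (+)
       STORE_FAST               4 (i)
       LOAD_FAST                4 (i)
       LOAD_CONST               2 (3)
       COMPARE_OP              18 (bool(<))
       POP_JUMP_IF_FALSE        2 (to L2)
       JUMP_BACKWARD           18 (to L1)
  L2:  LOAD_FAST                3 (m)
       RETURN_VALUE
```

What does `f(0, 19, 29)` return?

LOAD_FAST_LOAD_FAST c,c → push 29,29. Stack: [29, 29]
BINARY_OP - → 29 - 29 = 0. Stack: [0]
STORE_FAST m → m=0. Stack: []
LOAD_CONST → push 0. Stack: [0]
STORE_FAST i → i=0. Stack: []
LOAD_FAST i → push 0. Stack: [0]
LOAD_CONST → push 3. Stack: [0, 3]
COMPARE_OP bool(<) → 0 vs 3 = True. Stack: [True]
POP_JUMP_IF_FALSE → pop True; no jump. Stack: []
LOAD_FAST m → push 0. Stack: [0]
LOAD_CONST → push 4. Stack: [0, 4]
BINARY_OP + → 0 + 4 = 4. Stack: [4]
STORE_FAST m → m=4. Stack: []
LOAD_FAST i → push 0. Stack: [0]
LOAD_CONST → push 1. Stack: [0, 1]
BINARY_OP + → 0 + 1 = 1. Stack: [1]
STORE_FAST i → i=1. Stack: []
LOAD_FAST i → push 1. Stack: [1]
LOAD_CONST → push 3. Stack: [1, 3]
COMPARE_OP bool(<) → 1 vs 3 = True. Stack: [True]
POP_JUMP_IF_FALSE → pop True; no jump. Stack: []
LOAD_FAST m → push 4. Stack: [4]
LOAD_CONST → push 4. Stack: [4, 4]
BINARY_OP + → 4 + 4 = 8. Stack: [8]
STORE_FAST m → m=8. Stack: []
LOAD_FAST i → push 1. Stack: [1]
LOAD_CONST → push 1. Stack: [1, 1]
BINARY_OP + → 1 + 1 = 2. Stack: [2]
STORE_FAST i → i=2. Stack: []
LOAD_FAST i → push 2. Stack: [2]
LOAD_CONST → push 3. Stack: [2, 3]
COMPARE_OP bool(<) → 2 vs 3 = True. Stack: [True]
POP_JUMP_IF_FALSE → pop True; no jump. Stack: []
LOAD_FAST m → push 8. Stack: [8]
LOAD_CONST → push 4. Stack: [8, 4]
BINARY_OP + → 8 + 4 = 12. Stack: [12]
STORE_FAST m → m=12. Stack: []
LOAD_FAST i → push 2. Stack: [2]
LOAD_CONST → push 1. Stack: [2, 1]
BINARY_OP + → 2 + 1 = 3. Stack: [3]
STORE_FAST i → i=3. Stack: []
LOAD_FAST i → push 3. Stack: [3]
LOAD_CONST → push 3. Stack: [3, 3]
COMPARE_OP bool(<) → 3 vs 3 = False. Stack: [False]
POP_JUMP_IF_FALSE → pop False; jump. Stack: []
LOAD_FAST m → push 12. Stack: [12]
RETURN_VALUE → return 12.

12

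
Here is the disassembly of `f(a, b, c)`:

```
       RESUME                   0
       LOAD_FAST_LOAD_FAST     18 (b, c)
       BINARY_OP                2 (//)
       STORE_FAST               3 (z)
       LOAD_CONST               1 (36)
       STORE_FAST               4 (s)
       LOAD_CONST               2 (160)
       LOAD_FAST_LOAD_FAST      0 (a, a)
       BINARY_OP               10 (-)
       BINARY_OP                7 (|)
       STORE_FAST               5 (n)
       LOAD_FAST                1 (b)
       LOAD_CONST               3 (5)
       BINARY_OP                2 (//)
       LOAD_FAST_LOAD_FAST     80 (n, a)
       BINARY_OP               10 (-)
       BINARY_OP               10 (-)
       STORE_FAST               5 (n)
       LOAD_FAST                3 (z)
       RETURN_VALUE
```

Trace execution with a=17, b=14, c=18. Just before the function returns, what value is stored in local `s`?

36

LOAD_FAST_LOAD_FAST b,c → push 14,18. Stack: [14, 18]
BINARY_OP // → 14 // 18 = 0. Stack: [0]
STORE_FAST z → z=0. Stack: []
LOAD_CONST → push 36. Stack: [36]
STORE_FAST s → s=36. Stack: []
LOAD_CONST → push 160. Stack: [160]
LOAD_FAST_LOAD_FAST a,a → push 17,17. Stack: [160, 17, 17]
BINARY_OP - → 17 - 17 = 0. Stack: [160, 0]
BINARY_OP | → 160 | 0 = 160. Stack: [160]
STORE_FAST n → n=160. Stack: []
LOAD_FAST b → push 14. Stack: [14]
LOAD_CONST → push 5. Stack: [14, 5]
BINARY_OP // → 14 // 5 = 2. Stack: [2]
LOAD_FAST_LOAD_FAST n,a → push 160,17. Stack: [2, 160, 17]
BINARY_OP - → 160 - 17 = 143. Stack: [2, 143]
BINARY_OP - → 2 - 143 = -141. Stack: [-141]
STORE_FAST n → n=-141. Stack: []
LOAD_FAST z → push 0. Stack: [0]
RETURN_VALUE → return 0.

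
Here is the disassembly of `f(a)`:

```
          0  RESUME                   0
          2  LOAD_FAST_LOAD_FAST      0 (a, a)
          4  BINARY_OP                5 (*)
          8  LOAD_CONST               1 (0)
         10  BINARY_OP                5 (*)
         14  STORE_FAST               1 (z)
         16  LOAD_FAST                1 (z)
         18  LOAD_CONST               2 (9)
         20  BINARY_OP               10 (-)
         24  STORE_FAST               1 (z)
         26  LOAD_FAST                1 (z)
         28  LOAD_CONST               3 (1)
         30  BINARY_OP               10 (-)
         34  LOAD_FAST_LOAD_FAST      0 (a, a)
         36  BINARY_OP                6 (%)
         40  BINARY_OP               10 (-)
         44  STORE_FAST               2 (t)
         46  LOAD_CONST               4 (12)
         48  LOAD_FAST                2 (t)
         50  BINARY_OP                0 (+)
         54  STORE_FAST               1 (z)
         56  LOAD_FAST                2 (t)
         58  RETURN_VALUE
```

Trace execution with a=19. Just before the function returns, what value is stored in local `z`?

LOAD_FAST_LOAD_FAST a,a → push 19,19. Stack: [19, 19]
BINARY_OP * → 19 * 19 = 361. Stack: [361]
LOAD_CONST → push 0. Stack: [361, 0]
BINARY_OP * → 361 * 0 = 0. Stack: [0]
STORE_FAST z → z=0. Stack: []
LOAD_FAST z → push 0. Stack: [0]
LOAD_CONST → push 9. Stack: [0, 9]
BINARY_OP - → 0 - 9 = -9. Stack: [-9]
STORE_FAST z → z=-9. Stack: []
LOAD_FAST z → push -9. Stack: [-9]
LOAD_CONST → push 1. Stack: [-9, 1]
BINARY_OP - → -9 - 1 = -10. Stack: [-10]
LOAD_FAST_LOAD_FAST a,a → push 19,19. Stack: [-10, 19, 19]
BINARY_OP % → 19 % 19 = 0. Stack: [-10, 0]
BINARY_OP - → -10 - 0 = -10. Stack: [-10]
STORE_FAST t → t=-10. Stack: []
LOAD_CONST → push 12. Stack: [12]
LOAD_FAST t → push -10. Stack: [12, -10]
BINARY_OP + → 12 + -10 = 2. Stack: [2]
STORE_FAST z → z=2. Stack: []
LOAD_FAST t → push -10. Stack: [-10]
RETURN_VALUE → return -10.

2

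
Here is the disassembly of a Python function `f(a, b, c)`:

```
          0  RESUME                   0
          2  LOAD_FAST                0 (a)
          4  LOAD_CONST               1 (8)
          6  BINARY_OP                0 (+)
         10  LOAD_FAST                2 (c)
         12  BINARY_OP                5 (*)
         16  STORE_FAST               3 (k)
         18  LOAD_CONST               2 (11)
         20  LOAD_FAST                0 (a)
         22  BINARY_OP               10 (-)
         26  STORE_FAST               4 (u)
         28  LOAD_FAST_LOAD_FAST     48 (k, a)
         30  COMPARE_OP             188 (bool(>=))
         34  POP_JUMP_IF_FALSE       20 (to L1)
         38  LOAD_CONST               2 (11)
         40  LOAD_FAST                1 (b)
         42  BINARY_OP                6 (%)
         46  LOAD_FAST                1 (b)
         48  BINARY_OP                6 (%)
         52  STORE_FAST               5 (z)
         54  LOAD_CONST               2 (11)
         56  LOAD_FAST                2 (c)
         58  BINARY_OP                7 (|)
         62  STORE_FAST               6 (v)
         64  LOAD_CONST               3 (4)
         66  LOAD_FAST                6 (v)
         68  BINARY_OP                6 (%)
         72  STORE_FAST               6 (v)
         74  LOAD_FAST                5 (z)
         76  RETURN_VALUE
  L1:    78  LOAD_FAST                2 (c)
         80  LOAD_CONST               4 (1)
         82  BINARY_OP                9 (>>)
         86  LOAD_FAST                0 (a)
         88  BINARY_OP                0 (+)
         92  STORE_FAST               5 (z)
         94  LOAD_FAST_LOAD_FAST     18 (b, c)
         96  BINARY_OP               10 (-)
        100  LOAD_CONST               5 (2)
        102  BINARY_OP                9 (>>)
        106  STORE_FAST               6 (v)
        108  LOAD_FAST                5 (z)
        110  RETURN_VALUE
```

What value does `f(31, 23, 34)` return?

LOAD_FAST a → push 31. Stack: [31]
LOAD_CONST → push 8. Stack: [31, 8]
BINARY_OP + → 31 + 8 = 39. Stack: [39]
LOAD_FAST c → push 34. Stack: [39, 34]
BINARY_OP * → 39 * 34 = 1326. Stack: [1326]
STORE_FAST k → k=1326. Stack: []
LOAD_CONST → push 11. Stack: [11]
LOAD_FAST a → push 31. Stack: [11, 31]
BINARY_OP - → 11 - 31 = -20. Stack: [-20]
STORE_FAST u → u=-20. Stack: []
LOAD_FAST_LOAD_FAST k,a → push 1326,31. Stack: [1326, 31]
COMPARE_OP bool(>=) → 1326 vs 31 = True. Stack: [True]
POP_JUMP_IF_FALSE → pop True; no jump. Stack: []
LOAD_CONST → push 11. Stack: [11]
LOAD_FAST b → push 23. Stack: [11, 23]
BINARY_OP % → 11 % 23 = 11. Stack: [11]
LOAD_FAST b → push 23. Stack: [11, 23]
BINARY_OP % → 11 % 23 = 11. Stack: [11]
STORE_FAST z → z=11. Stack: []
LOAD_CONST → push 11. Stack: [11]
LOAD_FAST c → push 34. Stack: [11, 34]
BINARY_OP | → 11 | 34 = 43. Stack: [43]
STORE_FAST v → v=43. Stack: []
LOAD_CONST → push 4. Stack: [4]
LOAD_FAST v → push 43. Stack: [4, 43]
BINARY_OP % → 4 % 43 = 4. Stack: [4]
STORE_FAST v → v=4. Stack: []
LOAD_FAST z → push 11. Stack: [11]
RETURN_VALUE → return 11.

11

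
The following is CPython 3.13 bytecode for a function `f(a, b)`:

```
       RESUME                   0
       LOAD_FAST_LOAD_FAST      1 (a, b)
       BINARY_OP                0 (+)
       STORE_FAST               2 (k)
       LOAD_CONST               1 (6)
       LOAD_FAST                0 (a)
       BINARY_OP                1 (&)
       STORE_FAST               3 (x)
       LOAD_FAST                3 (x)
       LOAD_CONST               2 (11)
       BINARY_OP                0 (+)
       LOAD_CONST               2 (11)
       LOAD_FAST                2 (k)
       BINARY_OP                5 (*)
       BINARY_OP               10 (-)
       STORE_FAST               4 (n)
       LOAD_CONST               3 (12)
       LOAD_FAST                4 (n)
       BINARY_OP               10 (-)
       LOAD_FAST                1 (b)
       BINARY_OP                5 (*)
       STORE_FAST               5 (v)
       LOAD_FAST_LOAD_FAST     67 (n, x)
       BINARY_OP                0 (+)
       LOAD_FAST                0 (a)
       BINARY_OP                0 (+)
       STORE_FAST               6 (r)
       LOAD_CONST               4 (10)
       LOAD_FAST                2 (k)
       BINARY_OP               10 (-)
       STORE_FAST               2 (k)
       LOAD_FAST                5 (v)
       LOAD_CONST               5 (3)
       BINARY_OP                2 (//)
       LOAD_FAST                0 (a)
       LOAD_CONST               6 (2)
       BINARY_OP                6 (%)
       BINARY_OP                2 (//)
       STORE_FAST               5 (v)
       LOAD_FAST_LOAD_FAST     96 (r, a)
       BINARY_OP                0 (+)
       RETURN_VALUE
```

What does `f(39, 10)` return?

-438

LOAD_FAST_LOAD_FAST a,b → push 39,10. Stack: [39, 10]
BINARY_OP + → 39 + 10 = 49. Stack: [49]
STORE_FAST k → k=49. Stack: []
LOAD_CONST → push 6. Stack: [6]
LOAD_FAST a → push 39. Stack: [6, 39]
BINARY_OP & → 6 & 39 = 6. Stack: [6]
STORE_FAST x → x=6. Stack: []
LOAD_FAST x → push 6. Stack: [6]
LOAD_CONST → push 11. Stack: [6, 11]
BINARY_OP + → 6 + 11 = 17. Stack: [17]
LOAD_CONST → push 11. Stack: [17, 11]
LOAD_FAST k → push 49. Stack: [17, 11, 49]
BINARY_OP * → 11 * 49 = 539. Stack: [17, 539]
BINARY_OP - → 17 - 539 = -522. Stack: [-522]
STORE_FAST n → n=-522. Stack: []
LOAD_CONST → push 12. Stack: [12]
LOAD_FAST n → push -522. Stack: [12, -522]
BINARY_OP - → 12 - -522 = 534. Stack: [534]
LOAD_FAST b → push 10. Stack: [534, 10]
BINARY_OP * → 534 * 10 = 5340. Stack: [5340]
STORE_FAST v → v=5340. Stack: []
LOAD_FAST_LOAD_FAST n,x → push -522,6. Stack: [-522, 6]
BINARY_OP + → -522 + 6 = -516. Stack: [-516]
LOAD_FAST a → push 39. Stack: [-516, 39]
BINARY_OP + → -516 + 39 = -477. Stack: [-477]
STORE_FAST r → r=-477. Stack: []
LOAD_CONST → push 10. Stack: [10]
LOAD_FAST k → push 49. Stack: [10, 49]
BINARY_OP - → 10 - 49 = -39. Stack: [-39]
STORE_FAST k → k=-39. Stack: []
LOAD_FAST v → push 5340. Stack: [5340]
LOAD_CONST → push 3. Stack: [5340, 3]
BINARY_OP // → 5340 // 3 = 1780. Stack: [1780]
LOAD_FAST a → push 39. Stack: [1780, 39]
LOAD_CONST → push 2. Stack: [1780, 39, 2]
BINARY_OP % → 39 % 2 = 1. Stack: [1780, 1]
BINARY_OP // → 1780 // 1 = 1780. Stack: [1780]
STORE_FAST v → v=1780. Stack: []
LOAD_FAST_LOAD_FAST r,a → push -477,39. Stack: [-477, 39]
BINARY_OP + → -477 + 39 = -438. Stack: [-438]
RETURN_VALUE → return -438.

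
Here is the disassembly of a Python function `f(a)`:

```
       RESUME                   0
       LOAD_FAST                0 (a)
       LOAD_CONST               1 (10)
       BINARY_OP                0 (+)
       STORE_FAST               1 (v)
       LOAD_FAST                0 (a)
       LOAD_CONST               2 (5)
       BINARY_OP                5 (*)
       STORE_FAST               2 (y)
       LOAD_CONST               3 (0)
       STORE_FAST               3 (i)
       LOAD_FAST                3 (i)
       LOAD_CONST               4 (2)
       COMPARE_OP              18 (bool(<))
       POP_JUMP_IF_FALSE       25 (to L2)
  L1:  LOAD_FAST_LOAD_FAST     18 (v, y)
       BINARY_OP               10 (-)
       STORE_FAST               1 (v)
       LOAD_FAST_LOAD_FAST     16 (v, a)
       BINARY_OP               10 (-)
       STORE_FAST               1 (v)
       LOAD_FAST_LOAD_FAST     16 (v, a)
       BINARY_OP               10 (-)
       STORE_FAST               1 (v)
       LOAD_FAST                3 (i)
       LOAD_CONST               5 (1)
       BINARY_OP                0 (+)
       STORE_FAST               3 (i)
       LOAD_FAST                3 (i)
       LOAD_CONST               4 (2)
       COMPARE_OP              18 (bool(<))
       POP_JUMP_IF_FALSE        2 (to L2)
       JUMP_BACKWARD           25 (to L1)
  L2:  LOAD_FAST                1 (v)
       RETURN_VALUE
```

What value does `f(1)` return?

-3

LOAD_FAST a → push 1. Stack: [1]
LOAD_CONST → push 10. Stack: [1, 10]
BINARY_OP + → 1 + 10 = 11. Stack: [11]
STORE_FAST v → v=11. Stack: []
LOAD_FAST a → push 1. Stack: [1]
LOAD_CONST → push 5. Stack: [1, 5]
BINARY_OP * → 1 * 5 = 5. Stack: [5]
STORE_FAST y → y=5. Stack: []
LOAD_CONST → push 0. Stack: [0]
STORE_FAST i → i=0. Stack: []
LOAD_FAST i → push 0. Stack: [0]
LOAD_CONST → push 2. Stack: [0, 2]
COMPARE_OP bool(<) → 0 vs 2 = True. Stack: [True]
POP_JUMP_IF_FALSE → pop True; no jump. Stack: []
LOAD_FAST_LOAD_FAST v,y → push 11,5. Stack: [11, 5]
BINARY_OP - → 11 - 5 = 6. Stack: [6]
STORE_FAST v → v=6. Stack: []
LOAD_FAST_LOAD_FAST v,a → push 6,1. Stack: [6, 1]
BINARY_OP - → 6 - 1 = 5. Stack: [5]
STORE_FAST v → v=5. Stack: []
LOAD_FAST_LOAD_FAST v,a → push 5,1. Stack: [5, 1]
BINARY_OP - → 5 - 1 = 4. Stack: [4]
STORE_FAST v → v=4. Stack: []
LOAD_FAST i → push 0. Stack: [0]
LOAD_CONST → push 1. Stack: [0, 1]
BINARY_OP + → 0 + 1 = 1. Stack: [1]
STORE_FAST i → i=1. Stack: []
LOAD_FAST i → push 1. Stack: [1]
LOAD_CONST → push 2. Stack: [1, 2]
COMPARE_OP bool(<) → 1 vs 2 = True. Stack: [True]
POP_JUMP_IF_FALSE → pop True; no jump. Stack: []
LOAD_FAST_LOAD_FAST v,y → push 4,5. Stack: [4, 5]
BINARY_OP - → 4 - 5 = -1. Stack: [-1]
STORE_FAST v → v=-1. Stack: []
LOAD_FAST_LOAD_FAST v,a → push -1,1. Stack: [-1, 1]
BINARY_OP - → -1 - 1 = -2. Stack: [-2]
STORE_FAST v → v=-2. Stack: []
LOAD_FAST_LOAD_FAST v,a → push -2,1. Stack: [-2, 1]
BINARY_OP - → -2 - 1 = -3. Stack: [-3]
STORE_FAST v → v=-3. Stack: []
LOAD_FAST i → push 1. Stack: [1]
LOAD_CONST → push 1. Stack: [1, 1]
BINARY_OP + → 1 + 1 = 2. Stack: [2]
STORE_FAST i → i=2. Stack: []
LOAD_FAST i → push 2. Stack: [2]
LOAD_CONST → push 2. Stack: [2, 2]
COMPARE_OP bool(<) → 2 vs 2 = False. Stack: [False]
POP_JUMP_IF_FALSE → pop False; jump. Stack: []
LOAD_FAST v → push -3. Stack: [-3]
RETURN_VALUE → return -3.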